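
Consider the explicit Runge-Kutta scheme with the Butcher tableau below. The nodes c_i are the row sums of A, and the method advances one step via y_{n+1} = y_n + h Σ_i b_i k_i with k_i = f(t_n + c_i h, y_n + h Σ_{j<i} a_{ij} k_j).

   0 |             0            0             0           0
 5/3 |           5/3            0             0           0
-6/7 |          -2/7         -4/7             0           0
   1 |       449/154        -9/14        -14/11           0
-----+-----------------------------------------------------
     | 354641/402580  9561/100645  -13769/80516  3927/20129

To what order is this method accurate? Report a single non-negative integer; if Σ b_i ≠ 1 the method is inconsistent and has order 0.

3

b = (354641/402580, 9561/100645, -13769/80516, 3927/20129)
c = (0, 5/3, -6/7, 1)
Ac = (0, 0, -20/21, 3/154)
Σ b_i: 354641/402580·1 + 9561/100645·1 + (-13769/80516)·1 + 3927/20129·1 = 1 ✓
b·c: 9561/100645·5/3 + (-13769/80516)·(-6/7) + 3927/20129·1 = 1/2 ✓
b·c²: 9561/100645·25/9 + (-13769/80516)·36/49 + 3927/20129·1 = 1/3 ✓
b·Ac: (-13769/80516)·(-20/21) + 3927/20129·3/154 = 1/6 ✓
b·c³: 9561/100645·125/27 + (-13769/80516)·(-216/343) + 3927/20129·1 = 941692/1268127 ≠ 1/4 ⇒ order 3.
b·(c∘Ac): (-13769/80516)·40/49 + 3927/20129·3/154 = -5467/40258 ≠ 1/8
b·Ac²: (-13769/80516)·(-100/63) + 3927/20129·(-419/154) = -93971/362322 ≠ 1/12
b·A²c: 3927/20129·40/33 = 4760/20129 ≠ 1/24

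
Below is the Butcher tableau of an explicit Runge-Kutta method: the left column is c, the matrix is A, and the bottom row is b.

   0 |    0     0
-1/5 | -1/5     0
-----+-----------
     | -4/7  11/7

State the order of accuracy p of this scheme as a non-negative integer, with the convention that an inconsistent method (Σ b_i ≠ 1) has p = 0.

1

b = (-4/7, 11/7)
c = (0, -1/5)
Σ b_i: (-4/7)·1 + 11/7·1 = 1 ✓
b·c: 11/7·(-1/5) = -11/35 ≠ 1/2 ⇒ order 1.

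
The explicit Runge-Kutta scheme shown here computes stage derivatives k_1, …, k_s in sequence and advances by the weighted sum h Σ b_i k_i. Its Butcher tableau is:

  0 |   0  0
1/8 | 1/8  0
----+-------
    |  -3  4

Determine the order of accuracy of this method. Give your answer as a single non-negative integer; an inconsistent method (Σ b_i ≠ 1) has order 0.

b = (-3, 4)
c = (0, 1/8)
Σ b_i: (-3)·1 + 4·1 = 1 ✓
b·c: 4·1/8 = 1/2 ✓; 2 stages ⇒ order 2.

2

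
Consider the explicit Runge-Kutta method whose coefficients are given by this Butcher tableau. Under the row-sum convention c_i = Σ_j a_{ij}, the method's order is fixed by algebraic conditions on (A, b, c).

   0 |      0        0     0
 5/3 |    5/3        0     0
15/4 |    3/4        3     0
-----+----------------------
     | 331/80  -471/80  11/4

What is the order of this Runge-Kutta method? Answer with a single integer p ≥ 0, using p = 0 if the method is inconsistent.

2

b = (331/80, -471/80, 11/4)
c = (0, 5/3, 15/4)
Ac = (0, 0, 5)
Σ b_i: 331/80·1 + (-471/80)·1 + 11/4·1 = 1 ✓
b·c: (-471/80)·5/3 + 11/4·15/4 = 1/2 ✓
b·c²: (-471/80)·25/9 + 11/4·225/16 = 4285/192 ≠ 1/3 ⇒ order 2.
b·Ac: 11/4·5 = 55/4 ≠ 1/6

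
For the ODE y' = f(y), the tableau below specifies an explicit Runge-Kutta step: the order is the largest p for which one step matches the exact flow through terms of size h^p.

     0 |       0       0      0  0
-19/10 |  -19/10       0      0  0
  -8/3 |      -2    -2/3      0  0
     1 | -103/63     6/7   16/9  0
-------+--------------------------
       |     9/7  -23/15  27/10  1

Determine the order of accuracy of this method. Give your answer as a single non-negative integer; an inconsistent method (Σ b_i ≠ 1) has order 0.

b = (9/7, -23/15, 27/10, 1)
c = (0, -19/10, -8/3, 1)
Ac = (0, 0, 19/15, -6019/945)
Σ b_i: 9/7·1 + (-23/15)·1 + 27/10·1 + 1·1 = 145/42 ≠ 1 ⇒ order 0.

0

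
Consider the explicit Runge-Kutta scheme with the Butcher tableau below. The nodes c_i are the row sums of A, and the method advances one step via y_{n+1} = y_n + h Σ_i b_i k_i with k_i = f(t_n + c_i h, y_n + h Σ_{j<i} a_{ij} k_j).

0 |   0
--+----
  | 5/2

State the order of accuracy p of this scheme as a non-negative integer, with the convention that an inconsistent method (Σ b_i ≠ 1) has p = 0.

0

b = (5/2)
c = (0)
Σ b_i: 5/2·1 = 5/2 ≠ 1 ⇒ order 0.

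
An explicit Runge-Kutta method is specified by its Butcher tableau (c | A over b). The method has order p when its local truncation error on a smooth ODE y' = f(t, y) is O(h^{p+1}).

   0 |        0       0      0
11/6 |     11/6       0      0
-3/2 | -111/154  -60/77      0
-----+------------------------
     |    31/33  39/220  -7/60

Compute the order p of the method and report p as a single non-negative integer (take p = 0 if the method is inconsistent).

b = (31/33, 39/220, -7/60)
c = (0, 11/6, -3/2)
Ac = (0, 0, -10/7)
Σ b_i: 31/33·1 + 39/220·1 + (-7/60)·1 = 1 ✓
b·c: 39/220·11/6 + (-7/60)·(-3/2) = 1/2 ✓
b·c²: 39/220·121/36 + (-7/60)·9/4 = 1/3 ✓
b·Ac: (-7/60)·(-10/7) = 1/6 ✓; 3 stages ⇒ order 3.

3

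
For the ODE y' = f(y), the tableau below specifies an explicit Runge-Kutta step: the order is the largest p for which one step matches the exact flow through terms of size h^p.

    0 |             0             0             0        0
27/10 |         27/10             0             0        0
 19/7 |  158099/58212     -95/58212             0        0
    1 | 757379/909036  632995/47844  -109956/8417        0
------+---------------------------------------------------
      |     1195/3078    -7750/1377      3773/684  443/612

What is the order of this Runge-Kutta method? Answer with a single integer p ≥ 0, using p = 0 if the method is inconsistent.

4

b = (1195/3078, -7750/1377, 3773/684, 443/612)
c = (0, 27/10, 19/7, 1)
Ac = (0, 0, -19/4312, 935/3544)
Σ b_i: 1195/3078·1 + (-7750/1377)·1 + 3773/684·1 + 443/612·1 = 1 ✓
b·c: (-7750/1377)·27/10 + 3773/684·19/7 + 443/612·1 = 1/2 ✓
b·c²: (-7750/1377)·729/100 + 3773/684·361/49 + 443/612·1 = 1/3 ✓
b·Ac: 3773/684·(-19/4312) + 443/612·935/3544 = 1/6 ✓
b·c³: (-7750/1377)·19683/1000 + 3773/684·6859/343 + 443/612·1 = 1/4 ✓
b·(c∘Ac): 3773/684·(-361/30184) + 443/612·935/3544 = 1/8 ✓
b·Ac²: 3773/684·(-513/43120) + 443/612·7293/35440 = 1/12 ✓
b·A²c: 443/612·51/886 = 1/24 ✓; 4 stages ⇒ order 4.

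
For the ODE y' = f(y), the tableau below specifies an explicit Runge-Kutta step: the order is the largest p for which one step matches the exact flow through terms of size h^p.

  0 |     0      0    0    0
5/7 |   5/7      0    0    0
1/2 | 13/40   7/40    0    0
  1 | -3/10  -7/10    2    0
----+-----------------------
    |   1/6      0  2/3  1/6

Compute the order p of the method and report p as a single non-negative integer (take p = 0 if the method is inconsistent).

4

b = (1/6, 0, 2/3, 1/6)
c = (0, 5/7, 1/2, 1)
Ac = (0, 0, 1/8, 1/2)
Σ b_i: 1/6·1 + 2/3·1 + 1/6·1 = 1 ✓
b·c: 2/3·1/2 + 1/6·1 = 1/2 ✓
b·c²: 2/3·1/4 + 1/6·1 = 1/3 ✓
b·Ac: 2/3·1/8 + 1/6·1/2 = 1/6 ✓
b·c³: 2/3·1/8 + 1/6·1 = 1/4 ✓
b·(c∘Ac): 2/3·1/16 + 1/6·1/2 = 1/8 ✓
b·Ac²: 2/3·5/56 + 1/6·1/7 = 1/12 ✓
b·A²c: 1/6·1/4 = 1/24 ✓; 4 stages ⇒ order 4.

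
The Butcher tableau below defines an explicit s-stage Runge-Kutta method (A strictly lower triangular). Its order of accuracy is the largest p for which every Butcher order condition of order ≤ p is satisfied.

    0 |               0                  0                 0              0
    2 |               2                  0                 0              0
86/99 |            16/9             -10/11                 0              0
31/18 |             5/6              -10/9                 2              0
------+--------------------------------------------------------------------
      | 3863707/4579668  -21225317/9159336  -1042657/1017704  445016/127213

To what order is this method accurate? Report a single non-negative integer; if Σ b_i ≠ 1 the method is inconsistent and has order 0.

b = (3863707/4579668, -21225317/9159336, -1042657/1017704, 445016/127213)
c = (0, 2, 86/99, 31/18)
Ac = (0, 0, -20/11, -16/33)
Σ b_i: 3863707/4579668·1 + (-21225317/9159336)·1 + (-1042657/1017704)·1 + 445016/127213·1 = 1 ✓
b·c: (-21225317/9159336)·2 + (-1042657/1017704)·86/99 + 445016/127213·31/18 = 1/2 ✓
b·c²: (-21225317/9159336)·4 + (-1042657/1017704)·7396/9801 + 445016/127213·961/324 = 1/3 ✓
b·Ac: (-1042657/1017704)·(-20/11) + 445016/127213·(-16/33) = 1/6 ✓
b·c³: (-21225317/9159336)·8 + (-1042657/1017704)·636056/970299 + 445016/127213·29791/5832 = -1367845739/1020121047 ≠ 1/4 ⇒ order 3.
b·(c∘Ac): (-1042657/1017704)·(-1720/1089) + 445016/127213·(-248/297) = -4475123/3434751 ≠ 1/8
b·Ac²: (-1042657/1017704)·(-40/11) + 445016/127213·(-28768/9801) = -741562123/113346783 ≠ 1/12
b·A²c: 445016/127213·(-40/11) = -1618240/127213 ≠ 1/24

3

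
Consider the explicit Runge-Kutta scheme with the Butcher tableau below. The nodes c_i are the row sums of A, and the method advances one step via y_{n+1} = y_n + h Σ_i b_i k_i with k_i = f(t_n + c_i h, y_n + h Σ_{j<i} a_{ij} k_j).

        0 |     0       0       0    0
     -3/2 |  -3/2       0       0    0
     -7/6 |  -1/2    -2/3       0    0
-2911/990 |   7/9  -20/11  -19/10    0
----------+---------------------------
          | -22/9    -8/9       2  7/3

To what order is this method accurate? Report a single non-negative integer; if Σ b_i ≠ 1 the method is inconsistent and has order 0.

b = (-22/9, -8/9, 2, 7/3)
c = (0, -3/2, -7/6, -2911/990)
Ac = (0, 0, 1, 3263/660)
Σ b_i: (-22/9)·1 + (-8/9)·1 + 2·1 + 7/3·1 = 1 ✓
b·c: (-8/9)·(-3/2) + 2·(-7/6) + 7/3·(-2911/990) = -23347/2970 ≠ 1/2 ⇒ order 1.

1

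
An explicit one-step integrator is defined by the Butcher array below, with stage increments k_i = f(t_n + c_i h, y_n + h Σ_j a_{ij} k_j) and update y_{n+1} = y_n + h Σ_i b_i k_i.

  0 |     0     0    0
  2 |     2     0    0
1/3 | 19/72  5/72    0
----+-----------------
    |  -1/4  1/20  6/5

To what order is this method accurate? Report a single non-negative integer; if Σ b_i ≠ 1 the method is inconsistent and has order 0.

b = (-1/4, 1/20, 6/5)
c = (0, 2, 1/3)
Ac = (0, 0, 5/36)
Σ b_i: (-1/4)·1 + 1/20·1 + 6/5·1 = 1 ✓
b·c: 1/20·2 + 6/5·1/3 = 1/2 ✓
b·c²: 1/20·4 + 6/5·1/9 = 1/3 ✓
b·Ac: 6/5·5/36 = 1/6 ✓; 3 stages ⇒ order 3.

3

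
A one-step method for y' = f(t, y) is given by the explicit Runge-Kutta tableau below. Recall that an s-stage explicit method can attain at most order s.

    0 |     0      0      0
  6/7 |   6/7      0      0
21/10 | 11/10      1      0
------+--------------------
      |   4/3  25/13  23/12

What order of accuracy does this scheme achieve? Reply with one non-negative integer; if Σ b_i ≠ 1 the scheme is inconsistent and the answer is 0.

b = (4/3, 25/13, 23/12)
c = (0, 6/7, 21/10)
Ac = (0, 0, 6/7)
Σ b_i: 4/3·1 + 25/13·1 + 23/12·1 = 269/52 ≠ 1 ⇒ order 0.

0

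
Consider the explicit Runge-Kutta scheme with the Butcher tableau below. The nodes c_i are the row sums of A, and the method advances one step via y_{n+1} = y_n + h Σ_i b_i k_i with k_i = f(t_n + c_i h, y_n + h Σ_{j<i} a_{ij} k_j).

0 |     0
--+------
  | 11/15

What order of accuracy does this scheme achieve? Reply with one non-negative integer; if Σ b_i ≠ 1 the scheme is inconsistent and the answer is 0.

b = (11/15)
c = (0)
Σ b_i: 11/15·1 = 11/15 ≠ 1 ⇒ order 0.

0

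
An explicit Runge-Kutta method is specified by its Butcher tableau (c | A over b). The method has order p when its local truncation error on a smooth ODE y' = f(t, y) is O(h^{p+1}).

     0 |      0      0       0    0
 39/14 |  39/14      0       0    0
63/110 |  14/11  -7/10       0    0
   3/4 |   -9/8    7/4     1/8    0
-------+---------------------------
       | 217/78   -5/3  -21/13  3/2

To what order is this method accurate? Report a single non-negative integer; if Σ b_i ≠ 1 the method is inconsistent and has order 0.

1

b = (217/78, -5/3, -21/13, 3/2)
c = (0, 39/14, 63/110, 3/4)
Ac = (0, 0, -39/20, 4353/880)
Σ b_i: 217/78·1 + (-5/3)·1 + (-21/13)·1 + 3/2·1 = 1 ✓
b·c: (-5/3)·39/14 + (-21/13)·63/110 + 3/2·3/4 = -177899/40040 ≠ 1/2 ⇒ order 1.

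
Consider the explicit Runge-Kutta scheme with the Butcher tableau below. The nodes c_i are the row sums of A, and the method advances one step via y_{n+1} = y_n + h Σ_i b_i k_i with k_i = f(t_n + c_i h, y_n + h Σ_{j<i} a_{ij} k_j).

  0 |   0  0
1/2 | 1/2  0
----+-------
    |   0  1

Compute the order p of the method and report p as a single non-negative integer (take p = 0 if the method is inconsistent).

2

b = (0, 1)
c = (0, 1/2)
Σ b_i: 1·1 = 1 ✓
b·c: 1·1/2 = 1/2 ✓; 2 stages ⇒ order 2.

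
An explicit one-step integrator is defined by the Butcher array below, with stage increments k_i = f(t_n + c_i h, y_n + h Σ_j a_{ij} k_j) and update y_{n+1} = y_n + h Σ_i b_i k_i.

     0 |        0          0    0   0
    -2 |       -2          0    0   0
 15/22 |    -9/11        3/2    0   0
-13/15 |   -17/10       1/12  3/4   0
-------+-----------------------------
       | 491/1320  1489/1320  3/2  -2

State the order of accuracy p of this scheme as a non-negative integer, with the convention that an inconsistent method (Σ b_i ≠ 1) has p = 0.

2

b = (491/1320, 1489/1320, 3/2, -2)
c = (0, -2, 15/22, -13/15)
Ac = (0, 0, -3, 91/264)
Σ b_i: 491/1320·1 + 1489/1320·1 + 3/2·1 + (-2)·1 = 1 ✓
b·c: 1489/1320·(-2) + 3/2·15/22 + (-2)·(-13/15) = 1/2 ✓
b·c²: 1489/1320·4 + 3/2·225/484 + (-2)·169/225 = 807431/217800 ≠ 1/3 ⇒ order 2.
b·Ac: 3/2·(-3) + (-2)·91/264 = -685/132 ≠ 1/6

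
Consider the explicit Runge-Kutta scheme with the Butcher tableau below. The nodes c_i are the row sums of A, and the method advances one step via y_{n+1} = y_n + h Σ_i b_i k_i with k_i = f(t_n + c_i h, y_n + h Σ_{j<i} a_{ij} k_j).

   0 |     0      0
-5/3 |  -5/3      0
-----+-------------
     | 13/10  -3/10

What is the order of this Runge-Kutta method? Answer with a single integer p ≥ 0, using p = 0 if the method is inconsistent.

2

b = (13/10, -3/10)
c = (0, -5/3)
Σ b_i: 13/10·1 + (-3/10)·1 = 1 ✓
b·c: (-3/10)·(-5/3) = 1/2 ✓; 2 stages ⇒ order 2.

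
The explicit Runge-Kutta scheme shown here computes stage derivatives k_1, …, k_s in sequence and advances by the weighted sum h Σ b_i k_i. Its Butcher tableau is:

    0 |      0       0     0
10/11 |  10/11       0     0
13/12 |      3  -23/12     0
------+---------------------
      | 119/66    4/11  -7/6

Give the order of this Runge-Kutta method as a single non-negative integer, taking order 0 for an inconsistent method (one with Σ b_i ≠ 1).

b = (119/66, 4/11, -7/6)
c = (0, 10/11, 13/12)
Ac = (0, 0, -115/66)
Σ b_i: 119/66·1 + 4/11·1 + (-7/6)·1 = 1 ✓
b·c: 4/11·10/11 + (-7/6)·13/12 = -8131/8712 ≠ 1/2 ⇒ order 1.

1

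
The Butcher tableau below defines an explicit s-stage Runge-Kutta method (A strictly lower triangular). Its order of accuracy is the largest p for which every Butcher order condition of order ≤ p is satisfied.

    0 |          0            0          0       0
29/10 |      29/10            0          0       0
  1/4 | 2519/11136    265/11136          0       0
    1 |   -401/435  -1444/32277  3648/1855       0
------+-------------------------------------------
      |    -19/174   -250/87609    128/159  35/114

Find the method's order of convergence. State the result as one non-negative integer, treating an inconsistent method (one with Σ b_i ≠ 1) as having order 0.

b = (-19/174, -250/87609, 128/159, 35/114)
c = (0, 29/10, 1/4, 1)
Ac = (0, 0, 53/768, 38/105)
Σ b_i: (-19/174)·1 + (-250/87609)·1 + 128/159·1 + 35/114·1 = 1 ✓
b·c: (-250/87609)·29/10 + 128/159·1/4 + 35/114·1 = 1/2 ✓
b·c²: (-250/87609)·841/100 + 128/159·1/16 + 35/114·1 = 1/3 ✓
b·Ac: 128/159·53/768 + 35/114·38/105 = 1/6 ✓
b·c³: (-250/87609)·24389/1000 + 128/159·1/64 + 35/114·1 = 1/4 ✓
b·(c∘Ac): 128/159·53/3072 + 35/114·38/105 = 1/8 ✓
b·Ac²: 128/159·1537/7680 + 35/114·(-19/75) = 1/12 ✓
b·A²c: 35/114·19/140 = 1/24 ✓; 4 stages ⇒ order 4.

4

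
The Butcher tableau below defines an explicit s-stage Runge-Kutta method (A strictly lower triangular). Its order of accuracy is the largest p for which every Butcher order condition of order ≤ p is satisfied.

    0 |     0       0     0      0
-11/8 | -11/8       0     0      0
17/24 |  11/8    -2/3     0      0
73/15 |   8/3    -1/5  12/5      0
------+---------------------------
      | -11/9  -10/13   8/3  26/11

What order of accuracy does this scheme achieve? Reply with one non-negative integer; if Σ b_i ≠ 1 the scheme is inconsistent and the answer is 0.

0

b = (-11/9, -10/13, 8/3, 26/11)
c = (0, -11/8, 17/24, 73/15)
Ac = (0, 0, 11/12, 79/40)
Σ b_i: (-11/9)·1 + (-10/13)·1 + 8/3·1 + 26/11·1 = 3911/1287 ≠ 1 ⇒ order 0.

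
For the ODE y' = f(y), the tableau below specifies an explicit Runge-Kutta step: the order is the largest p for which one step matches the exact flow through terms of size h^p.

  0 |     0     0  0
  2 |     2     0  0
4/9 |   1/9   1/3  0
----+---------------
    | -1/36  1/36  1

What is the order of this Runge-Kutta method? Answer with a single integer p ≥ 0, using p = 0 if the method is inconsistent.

b = (-1/36, 1/36, 1)
c = (0, 2, 4/9)
Ac = (0, 0, 2/3)
Σ b_i: (-1/36)·1 + 1/36·1 + 1·1 = 1 ✓
b·c: 1/36·2 + 1·4/9 = 1/2 ✓
b·c²: 1/36·4 + 1·16/81 = 25/81 ≠ 1/3 ⇒ order 2.
b·Ac: 1·2/3 = 2/3 ≠ 1/6

2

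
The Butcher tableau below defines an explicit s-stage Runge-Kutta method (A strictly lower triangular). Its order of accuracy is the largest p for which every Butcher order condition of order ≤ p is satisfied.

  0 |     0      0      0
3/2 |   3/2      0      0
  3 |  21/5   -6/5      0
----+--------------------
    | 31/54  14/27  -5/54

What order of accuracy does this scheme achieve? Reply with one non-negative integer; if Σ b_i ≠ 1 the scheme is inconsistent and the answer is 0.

3

b = (31/54, 14/27, -5/54)
c = (0, 3/2, 3)
Ac = (0, 0, -9/5)
Σ b_i: 31/54·1 + 14/27·1 + (-5/54)·1 = 1 ✓
b·c: 14/27·3/2 + (-5/54)·3 = 1/2 ✓
b·c²: 14/27·9/4 + (-5/54)·9 = 1/3 ✓
b·Ac: (-5/54)·(-9/5) = 1/6 ✓; 3 stages ⇒ order 3.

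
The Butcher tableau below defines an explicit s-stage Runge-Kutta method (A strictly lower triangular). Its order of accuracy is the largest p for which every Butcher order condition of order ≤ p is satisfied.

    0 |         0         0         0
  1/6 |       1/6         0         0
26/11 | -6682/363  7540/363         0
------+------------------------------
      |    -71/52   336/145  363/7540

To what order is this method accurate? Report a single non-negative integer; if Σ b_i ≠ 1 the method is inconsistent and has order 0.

3

b = (-71/52, 336/145, 363/7540)
c = (0, 1/6, 26/11)
Ac = (0, 0, 3770/1089)
Σ b_i: (-71/52)·1 + 336/145·1 + 363/7540·1 = 1 ✓
b·c: 336/145·1/6 + 363/7540·26/11 = 1/2 ✓
b·c²: 336/145·1/36 + 363/7540·676/121 = 1/3 ✓
b·Ac: 363/7540·3770/1089 = 1/6 ✓; 3 stages ⇒ order 3.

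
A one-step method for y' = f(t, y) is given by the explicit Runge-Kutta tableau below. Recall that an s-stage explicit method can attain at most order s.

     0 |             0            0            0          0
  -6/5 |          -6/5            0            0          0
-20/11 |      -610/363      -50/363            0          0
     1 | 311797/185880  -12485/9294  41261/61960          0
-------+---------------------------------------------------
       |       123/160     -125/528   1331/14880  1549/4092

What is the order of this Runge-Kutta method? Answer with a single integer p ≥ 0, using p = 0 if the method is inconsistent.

b = (123/160, -125/528, 1331/14880, 1549/4092)
c = (0, -6/5, -20/11, 1)
Ac = (0, 0, 20/121, 1243/3098)
Σ b_i: 123/160·1 + (-125/528)·1 + 1331/14880·1 + 1549/4092·1 = 1 ✓
b·c: (-125/528)·(-6/5) + 1331/14880·(-20/11) + 1549/4092·1 = 1/2 ✓
b·c²: (-125/528)·36/25 + 1331/14880·400/121 + 1549/4092·1 = 1/3 ✓
b·Ac: 1331/14880·20/121 + 1549/4092·1243/3098 = 1/6 ✓
b·c³: (-125/528)·(-216/125) + 1331/14880·(-8000/1331) + 1549/4092·1 = 1/4 ✓
b·(c∘Ac): 1331/14880·(-400/1331) + 1549/4092·1243/3098 = 1/8 ✓
b·Ac²: 1331/14880·(-24/121) + 1549/4092·2068/7745 = 1/12 ✓
b·A²c: 1549/4092·341/3098 = 1/24 ✓; 4 stages ⇒ order 4.

4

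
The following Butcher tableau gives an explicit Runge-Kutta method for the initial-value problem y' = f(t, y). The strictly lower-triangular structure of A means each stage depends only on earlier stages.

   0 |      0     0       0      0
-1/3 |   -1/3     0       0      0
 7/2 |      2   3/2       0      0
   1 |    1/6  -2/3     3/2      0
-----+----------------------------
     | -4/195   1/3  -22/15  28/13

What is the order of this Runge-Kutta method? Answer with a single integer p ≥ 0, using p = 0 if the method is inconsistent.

1

b = (-4/195, 1/3, -22/15, 28/13)
c = (0, -1/3, 7/2, 1)
Ac = (0, 0, -1/2, 197/36)
Σ b_i: (-4/195)·1 + 1/3·1 + (-22/15)·1 + 28/13·1 = 1 ✓
b·c: 1/3·(-1/3) + (-22/15)·7/2 + 28/13·1 = -1808/585 ≠ 1/2 ⇒ order 1.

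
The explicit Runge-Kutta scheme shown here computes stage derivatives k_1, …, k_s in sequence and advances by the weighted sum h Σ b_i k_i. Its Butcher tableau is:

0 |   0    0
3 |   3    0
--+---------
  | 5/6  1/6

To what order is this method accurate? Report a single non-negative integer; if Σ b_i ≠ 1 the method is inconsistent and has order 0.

2

b = (5/6, 1/6)
c = (0, 3)
Σ b_i: 5/6·1 + 1/6·1 = 1 ✓
b·c: 1/6·3 = 1/2 ✓; 2 stages ⇒ order 2.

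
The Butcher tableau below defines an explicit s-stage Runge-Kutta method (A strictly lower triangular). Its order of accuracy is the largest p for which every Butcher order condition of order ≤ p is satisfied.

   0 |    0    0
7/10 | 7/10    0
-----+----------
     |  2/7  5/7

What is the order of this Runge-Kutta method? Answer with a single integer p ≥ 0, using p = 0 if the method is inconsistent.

2

b = (2/7, 5/7)
c = (0, 7/10)
Σ b_i: 2/7·1 + 5/7·1 = 1 ✓
b·c: 5/7·7/10 = 1/2 ✓; 2 stages ⇒ order 2.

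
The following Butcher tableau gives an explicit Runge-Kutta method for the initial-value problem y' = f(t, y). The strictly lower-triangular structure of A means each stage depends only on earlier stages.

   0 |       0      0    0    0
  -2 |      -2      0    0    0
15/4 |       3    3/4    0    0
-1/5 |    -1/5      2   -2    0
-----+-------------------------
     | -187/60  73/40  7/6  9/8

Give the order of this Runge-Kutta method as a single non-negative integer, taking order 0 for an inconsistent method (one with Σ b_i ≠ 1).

b = (-187/60, 73/40, 7/6, 9/8)
c = (0, -2, 15/4, -1/5)
Ac = (0, 0, -3/2, -23/2)
Σ b_i: (-187/60)·1 + 73/40·1 + 7/6·1 + 9/8·1 = 1 ✓
b·c: 73/40·(-2) + 7/6·15/4 + 9/8·(-1/5) = 1/2 ✓
b·c²: 73/40·4 + 7/6·225/16 + 9/8·1/25 = 19001/800 ≠ 1/3 ⇒ order 2.
b·Ac: 7/6·(-3/2) + 9/8·(-23/2) = -235/16 ≠ 1/6

2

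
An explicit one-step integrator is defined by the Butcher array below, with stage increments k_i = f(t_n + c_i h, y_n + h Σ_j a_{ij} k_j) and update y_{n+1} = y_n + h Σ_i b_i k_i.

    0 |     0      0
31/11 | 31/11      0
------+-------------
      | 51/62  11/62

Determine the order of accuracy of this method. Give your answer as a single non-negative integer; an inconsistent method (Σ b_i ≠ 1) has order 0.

b = (51/62, 11/62)
c = (0, 31/11)
Σ b_i: 51/62·1 + 11/62·1 = 1 ✓
b·c: 11/62·31/11 = 1/2 ✓; 2 stages ⇒ order 2.

2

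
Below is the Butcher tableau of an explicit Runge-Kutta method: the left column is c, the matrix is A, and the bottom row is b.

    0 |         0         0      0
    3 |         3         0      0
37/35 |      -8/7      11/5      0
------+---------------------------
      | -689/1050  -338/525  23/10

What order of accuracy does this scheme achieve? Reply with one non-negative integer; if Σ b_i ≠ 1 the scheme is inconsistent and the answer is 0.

2

b = (-689/1050, -338/525, 23/10)
c = (0, 3, 37/35)
Ac = (0, 0, 33/5)
Σ b_i: (-689/1050)·1 + (-338/525)·1 + 23/10·1 = 1 ✓
b·c: (-338/525)·3 + 23/10·37/35 = 1/2 ✓
b·c²: (-338/525)·9 + 23/10·1369/1225 = -39493/12250 ≠ 1/3 ⇒ order 2.
b·Ac: 23/10·33/5 = 759/50 ≠ 1/6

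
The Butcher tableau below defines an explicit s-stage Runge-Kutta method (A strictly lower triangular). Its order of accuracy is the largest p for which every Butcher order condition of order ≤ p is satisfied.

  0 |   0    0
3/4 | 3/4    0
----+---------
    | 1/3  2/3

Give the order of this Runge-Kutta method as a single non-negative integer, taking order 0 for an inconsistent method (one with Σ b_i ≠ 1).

b = (1/3, 2/3)
c = (0, 3/4)
Σ b_i: 1/3·1 + 2/3·1 = 1 ✓
b·c: 2/3·3/4 = 1/2 ✓; 2 stages ⇒ order 2.

2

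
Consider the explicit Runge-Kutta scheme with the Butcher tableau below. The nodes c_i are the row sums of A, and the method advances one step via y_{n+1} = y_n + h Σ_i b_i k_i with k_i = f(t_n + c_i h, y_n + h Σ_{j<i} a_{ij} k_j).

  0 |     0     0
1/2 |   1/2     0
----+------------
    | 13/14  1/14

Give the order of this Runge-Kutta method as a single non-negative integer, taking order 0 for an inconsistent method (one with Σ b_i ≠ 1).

1

b = (13/14, 1/14)
c = (0, 1/2)
Σ b_i: 13/14·1 + 1/14·1 = 1 ✓
b·c: 1/14·1/2 = 1/28 ≠ 1/2 ⇒ order 1.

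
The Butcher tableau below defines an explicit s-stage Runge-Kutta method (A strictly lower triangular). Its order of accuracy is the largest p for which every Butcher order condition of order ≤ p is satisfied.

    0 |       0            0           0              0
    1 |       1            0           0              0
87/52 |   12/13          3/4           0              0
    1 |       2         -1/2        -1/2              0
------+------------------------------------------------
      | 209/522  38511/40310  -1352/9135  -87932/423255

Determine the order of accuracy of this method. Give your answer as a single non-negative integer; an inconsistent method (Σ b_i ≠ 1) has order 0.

3

b = (209/522, 38511/40310, -1352/9135, -87932/423255)
c = (0, 1, 87/52, 1)
Ac = (0, 0, 3/4, -139/104)
Σ b_i: 209/522·1 + 38511/40310·1 + (-1352/9135)·1 + (-87932/423255)·1 = 1 ✓
b·c: 38511/40310·1 + (-1352/9135)·87/52 + (-87932/423255)·1 = 1/2 ✓
b·c²: 38511/40310·1 + (-1352/9135)·7569/2704 + (-87932/423255)·1 = 1/3 ✓
b·Ac: (-1352/9135)·3/4 + (-87932/423255)·(-139/104) = 1/6 ✓
b·c³: 38511/40310·1 + (-1352/9135)·658503/140608 + (-87932/423255)·1 = 17/312 ≠ 1/4 ⇒ order 3.
b·(c∘Ac): (-1352/9135)·261/208 + (-87932/423255)·(-139/104) = 8/87 ≠ 1/8
b·Ac²: (-1352/9135)·3/4 + (-87932/423255)·(-10273/5408) = 12301/43368 ≠ 1/12
b·A²c: (-87932/423255)·(-3/8) = 21983/282170 ≠ 1/24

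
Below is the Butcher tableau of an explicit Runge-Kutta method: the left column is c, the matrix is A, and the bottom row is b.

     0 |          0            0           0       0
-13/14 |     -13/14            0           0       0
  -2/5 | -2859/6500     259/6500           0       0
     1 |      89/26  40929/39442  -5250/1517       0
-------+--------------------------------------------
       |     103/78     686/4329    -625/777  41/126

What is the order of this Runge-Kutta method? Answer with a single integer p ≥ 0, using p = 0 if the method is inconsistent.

4

b = (103/78, 686/4329, -625/777, 41/126)
c = (0, -13/14, -2/5, 1)
Ac = (0, 0, -37/1000, 69/164)
Σ b_i: 103/78·1 + 686/4329·1 + (-625/777)·1 + 41/126·1 = 1 ✓
b·c: 686/4329·(-13/14) + (-625/777)·(-2/5) + 41/126·1 = 1/2 ✓
b·c²: 686/4329·169/196 + (-625/777)·4/25 + 41/126·1 = 1/3 ✓
b·Ac: (-625/777)·(-37/1000) + 41/126·69/164 = 1/6 ✓
b·c³: 686/4329·(-2197/2744) + (-625/777)·(-8/125) + 41/126·1 = 1/4 ✓
b·(c∘Ac): (-625/777)·37/2500 + 41/126·69/164 = 1/8 ✓
b·Ac²: (-625/777)·481/14000 + 41/126·783/2296 = 1/12 ✓
b·A²c: 41/126·21/164 = 1/24 ✓; 4 stages ⇒ order 4.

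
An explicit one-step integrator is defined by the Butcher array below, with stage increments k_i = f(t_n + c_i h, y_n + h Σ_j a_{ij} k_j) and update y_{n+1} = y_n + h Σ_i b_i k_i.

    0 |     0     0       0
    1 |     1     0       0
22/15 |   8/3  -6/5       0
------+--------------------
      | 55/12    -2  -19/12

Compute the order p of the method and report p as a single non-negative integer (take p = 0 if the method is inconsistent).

1

b = (55/12, -2, -19/12)
c = (0, 1, 22/15)
Ac = (0, 0, -6/5)
Σ b_i: 55/12·1 + (-2)·1 + (-19/12)·1 = 1 ✓
b·c: (-2)·1 + (-19/12)·22/15 = -389/90 ≠ 1/2 ⇒ order 1.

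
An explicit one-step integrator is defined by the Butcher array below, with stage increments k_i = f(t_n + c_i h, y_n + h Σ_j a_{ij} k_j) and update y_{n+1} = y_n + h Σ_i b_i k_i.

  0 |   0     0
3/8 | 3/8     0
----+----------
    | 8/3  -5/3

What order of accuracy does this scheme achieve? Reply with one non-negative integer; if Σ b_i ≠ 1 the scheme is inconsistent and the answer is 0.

b = (8/3, -5/3)
c = (0, 3/8)
Σ b_i: 8/3·1 + (-5/3)·1 = 1 ✓
b·c: (-5/3)·3/8 = -5/8 ≠ 1/2 ⇒ order 1.

1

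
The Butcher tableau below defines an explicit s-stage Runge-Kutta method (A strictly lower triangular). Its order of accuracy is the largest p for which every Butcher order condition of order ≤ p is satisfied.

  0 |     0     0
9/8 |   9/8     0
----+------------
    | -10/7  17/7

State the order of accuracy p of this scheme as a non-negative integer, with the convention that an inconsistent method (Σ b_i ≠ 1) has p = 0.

b = (-10/7, 17/7)
c = (0, 9/8)
Σ b_i: (-10/7)·1 + 17/7·1 = 1 ✓
b·c: 17/7·9/8 = 153/56 ≠ 1/2 ⇒ order 1.

1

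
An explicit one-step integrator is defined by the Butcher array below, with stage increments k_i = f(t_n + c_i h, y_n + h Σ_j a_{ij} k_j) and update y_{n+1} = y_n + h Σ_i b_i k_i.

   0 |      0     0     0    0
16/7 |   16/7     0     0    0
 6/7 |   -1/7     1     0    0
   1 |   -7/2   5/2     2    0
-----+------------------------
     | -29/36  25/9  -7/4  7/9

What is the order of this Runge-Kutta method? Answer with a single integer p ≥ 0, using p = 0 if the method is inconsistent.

b = (-29/36, 25/9, -7/4, 7/9)
c = (0, 16/7, 6/7, 1)
Ac = (0, 0, 16/7, 52/7)
Σ b_i: (-29/36)·1 + 25/9·1 + (-7/4)·1 + 7/9·1 = 1 ✓
b·c: 25/9·16/7 + (-7/4)·6/7 + 7/9·1 = 709/126 ≠ 1/2 ⇒ order 1.

1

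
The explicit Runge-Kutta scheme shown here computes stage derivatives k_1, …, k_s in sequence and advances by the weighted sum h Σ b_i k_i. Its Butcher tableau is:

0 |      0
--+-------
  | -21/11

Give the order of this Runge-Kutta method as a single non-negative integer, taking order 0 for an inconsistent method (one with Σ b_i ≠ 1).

b = (-21/11)
c = (0)
Σ b_i: (-21/11)·1 = -21/11 ≠ 1 ⇒ order 0.

0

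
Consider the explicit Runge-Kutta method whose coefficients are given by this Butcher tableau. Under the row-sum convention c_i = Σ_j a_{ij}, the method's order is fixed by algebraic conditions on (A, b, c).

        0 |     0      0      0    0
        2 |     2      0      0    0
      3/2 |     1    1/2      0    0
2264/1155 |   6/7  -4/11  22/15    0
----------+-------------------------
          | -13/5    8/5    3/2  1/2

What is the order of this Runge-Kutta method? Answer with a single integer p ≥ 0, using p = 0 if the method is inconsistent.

b = (-13/5, 8/5, 3/2, 1/2)
c = (0, 2, 3/2, 2264/1155)
Ac = (0, 0, 1, 81/55)
Σ b_i: (-13/5)·1 + 8/5·1 + 3/2·1 + 1/2·1 = 1 ✓
b·c: 8/5·2 + 3/2·3/2 + 1/2·2264/1155 = 29707/4620 ≠ 1/2 ⇒ order 1.

1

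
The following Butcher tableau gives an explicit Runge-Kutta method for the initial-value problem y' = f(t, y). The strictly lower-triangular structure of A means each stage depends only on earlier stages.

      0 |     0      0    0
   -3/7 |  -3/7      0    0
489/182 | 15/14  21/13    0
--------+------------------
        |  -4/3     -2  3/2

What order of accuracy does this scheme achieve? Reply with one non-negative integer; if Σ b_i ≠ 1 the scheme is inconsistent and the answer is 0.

0

b = (-4/3, -2, 3/2)
c = (0, -3/7, 489/182)
Ac = (0, 0, -9/13)
Σ b_i: (-4/3)·1 + (-2)·1 + 3/2·1 = -11/6 ≠ 1 ⇒ order 0.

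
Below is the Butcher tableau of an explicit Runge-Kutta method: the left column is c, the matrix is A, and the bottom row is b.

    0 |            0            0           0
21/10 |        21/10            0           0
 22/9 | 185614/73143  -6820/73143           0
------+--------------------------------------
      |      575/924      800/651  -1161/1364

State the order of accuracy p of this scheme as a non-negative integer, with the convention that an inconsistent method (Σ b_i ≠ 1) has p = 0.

b = (575/924, 800/651, -1161/1364)
c = (0, 21/10, 22/9)
Ac = (0, 0, -682/3483)
Σ b_i: 575/924·1 + 800/651·1 + (-1161/1364)·1 = 1 ✓
b·c: 800/651·21/10 + (-1161/1364)·22/9 = 1/2 ✓
b·c²: 800/651·441/100 + (-1161/1364)·484/81 = 1/3 ✓
b·Ac: (-1161/1364)·(-682/3483) = 1/6 ✓; 3 stages ⇒ order 3.

3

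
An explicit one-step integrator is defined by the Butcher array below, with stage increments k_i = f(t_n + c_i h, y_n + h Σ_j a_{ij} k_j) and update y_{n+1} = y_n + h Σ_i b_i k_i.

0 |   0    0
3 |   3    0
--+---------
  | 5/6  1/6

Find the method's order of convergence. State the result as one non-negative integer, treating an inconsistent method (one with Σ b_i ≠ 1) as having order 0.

2

b = (5/6, 1/6)
c = (0, 3)
Σ b_i: 5/6·1 + 1/6·1 = 1 ✓
b·c: 1/6·3 = 1/2 ✓; 2 stages ⇒ order 2.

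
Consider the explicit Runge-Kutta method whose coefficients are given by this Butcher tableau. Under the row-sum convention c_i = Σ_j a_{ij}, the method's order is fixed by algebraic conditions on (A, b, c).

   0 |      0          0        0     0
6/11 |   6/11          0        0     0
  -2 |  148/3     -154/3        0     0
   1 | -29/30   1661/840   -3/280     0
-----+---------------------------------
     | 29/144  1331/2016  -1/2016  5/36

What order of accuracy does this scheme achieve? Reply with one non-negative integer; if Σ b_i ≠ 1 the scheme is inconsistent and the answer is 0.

b = (29/144, 1331/2016, -1/2016, 5/36)
c = (0, 6/11, -2, 1)
Ac = (0, 0, -28, 11/10)
Σ b_i: 29/144·1 + 1331/2016·1 + (-1/2016)·1 + 5/36·1 = 1 ✓
b·c: 1331/2016·6/11 + (-1/2016)·(-2) + 5/36·1 = 1/2 ✓
b·c²: 1331/2016·36/121 + (-1/2016)·4 + 5/36·1 = 1/3 ✓
b·Ac: (-1/2016)·(-28) + 5/36·11/10 = 1/6 ✓
b·c³: 1331/2016·216/1331 + (-1/2016)·(-8) + 5/36·1 = 1/4 ✓
b·(c∘Ac): (-1/2016)·56 + 5/36·11/10 = 1/8 ✓
b·Ac²: (-1/2016)·(-168/11) + 5/36·6/11 = 1/12 ✓
b·A²c: 5/36·3/10 = 1/24 ✓; 4 stages ⇒ order 4.

4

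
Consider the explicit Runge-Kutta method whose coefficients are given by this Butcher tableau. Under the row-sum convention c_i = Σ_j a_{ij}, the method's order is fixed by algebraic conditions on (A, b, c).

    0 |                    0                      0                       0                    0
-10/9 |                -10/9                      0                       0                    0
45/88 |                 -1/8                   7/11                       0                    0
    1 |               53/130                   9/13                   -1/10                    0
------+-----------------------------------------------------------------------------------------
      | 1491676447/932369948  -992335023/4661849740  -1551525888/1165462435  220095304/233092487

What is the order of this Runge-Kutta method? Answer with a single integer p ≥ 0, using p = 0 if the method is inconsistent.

b = (1491676447/932369948, -992335023/4661849740, -1551525888/1165462435, 220095304/233092487)
c = (0, -10/9, 45/88, 1)
Ac = (0, 0, -70/99, -1877/2288)
Σ b_i: 1491676447/932369948·1 + (-992335023/4661849740)·1 + (-1551525888/1165462435)·1 + 220095304/233092487·1 = 1 ✓
b·c: (-992335023/4661849740)·(-10/9) + (-1551525888/1165462435)·45/88 + 220095304/233092487·1 = 1/2 ✓
b·c²: (-992335023/4661849740)·100/81 + (-1551525888/1165462435)·2025/7744 + 220095304/233092487·1 = 1/3 ✓
b·Ac: (-1551525888/1165462435)·(-70/99) + 220095304/233092487·(-1877/2288) = 1/6 ✓
b·c³: (-992335023/4661849740)·(-1000/729) + (-1551525888/1165462435)·91125/681472 + 220095304/233092487·1 = 73259010938/69228468639 ≠ 1/4 ⇒ order 3.
b·(c∘Ac): (-1551525888/1165462435)·(-175/484) + 220095304/233092487·(-1877/2288) = -136723667/466184974 ≠ 1/8
b·Ac²: (-1551525888/1165462435)·700/891 + 220095304/233092487·1501415/1812096 = -291896463245/1107655498224 ≠ 1/12
b·A²c: 220095304/233092487·7/99 = 140060648/2097832383 ≠ 1/24

3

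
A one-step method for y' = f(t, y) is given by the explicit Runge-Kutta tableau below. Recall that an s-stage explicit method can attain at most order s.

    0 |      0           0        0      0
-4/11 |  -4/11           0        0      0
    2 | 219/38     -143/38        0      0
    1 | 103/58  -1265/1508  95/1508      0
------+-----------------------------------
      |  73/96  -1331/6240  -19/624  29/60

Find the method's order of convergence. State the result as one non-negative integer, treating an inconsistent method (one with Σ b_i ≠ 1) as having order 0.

b = (73/96, -1331/6240, -19/624, 29/60)
c = (0, -4/11, 2, 1)
Ac = (0, 0, 26/19, 25/58)
Σ b_i: 73/96·1 + (-1331/6240)·1 + (-19/624)·1 + 29/60·1 = 1 ✓
b·c: (-1331/6240)·(-4/11) + (-19/624)·2 + 29/60·1 = 1/2 ✓
b·c²: (-1331/6240)·16/121 + (-19/624)·4 + 29/60·1 = 1/3 ✓
b·Ac: (-19/624)·26/19 + 29/60·25/58 = 1/6 ✓
b·c³: (-1331/6240)·(-64/1331) + (-19/624)·8 + 29/60·1 = 1/4 ✓
b·(c∘Ac): (-19/624)·52/19 + 29/60·25/58 = 1/8 ✓
b·Ac²: (-19/624)·(-104/209) + 29/60·45/319 = 1/12 ✓
b·A²c: 29/60·5/58 = 1/24 ✓; 4 stages ⇒ order 4.

4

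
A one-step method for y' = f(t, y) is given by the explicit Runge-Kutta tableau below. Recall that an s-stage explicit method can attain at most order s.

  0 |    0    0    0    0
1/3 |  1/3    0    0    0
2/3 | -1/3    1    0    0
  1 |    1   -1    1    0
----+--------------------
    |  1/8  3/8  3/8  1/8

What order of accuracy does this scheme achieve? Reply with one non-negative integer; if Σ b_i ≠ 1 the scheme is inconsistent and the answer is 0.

4

b = (1/8, 3/8, 3/8, 1/8)
c = (0, 1/3, 2/3, 1)
Ac = (0, 0, 1/3, 1/3)
Σ b_i: 1/8·1 + 3/8·1 + 3/8·1 + 1/8·1 = 1 ✓
b·c: 3/8·1/3 + 3/8·2/3 + 1/8·1 = 1/2 ✓
b·c²: 3/8·1/9 + 3/8·4/9 + 1/8·1 = 1/3 ✓
b·Ac: 3/8·1/3 + 1/8·1/3 = 1/6 ✓
b·c³: 3/8·1/27 + 3/8·8/27 + 1/8·1 = 1/4 ✓
b·(c∘Ac): 3/8·2/9 + 1/8·1/3 = 1/8 ✓
b·Ac²: 3/8·1/9 + 1/8·1/3 = 1/12 ✓
b·A²c: 1/8·1/3 = 1/24 ✓; 4 stages ⇒ order 4.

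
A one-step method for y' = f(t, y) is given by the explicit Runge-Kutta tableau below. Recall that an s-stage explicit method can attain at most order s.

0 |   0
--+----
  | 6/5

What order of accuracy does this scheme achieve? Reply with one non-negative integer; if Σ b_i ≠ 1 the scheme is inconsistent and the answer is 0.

0

b = (6/5)
c = (0)
Σ b_i: 6/5·1 = 6/5 ≠ 1 ⇒ order 0.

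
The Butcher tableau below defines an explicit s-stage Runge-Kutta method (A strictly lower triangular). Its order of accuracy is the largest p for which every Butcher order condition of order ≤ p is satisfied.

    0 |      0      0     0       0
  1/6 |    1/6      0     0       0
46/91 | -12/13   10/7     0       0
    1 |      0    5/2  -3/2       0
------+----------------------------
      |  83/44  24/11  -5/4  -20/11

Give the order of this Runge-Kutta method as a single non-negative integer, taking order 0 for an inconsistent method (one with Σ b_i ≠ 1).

1

b = (83/44, 24/11, -5/4, -20/11)
c = (0, 1/6, 46/91, 1)
Ac = (0, 0, 5/21, -373/1092)
Σ b_i: 83/44·1 + 24/11·1 + (-5/4)·1 + (-20/11)·1 = 1 ✓
b·c: 24/11·1/6 + (-5/4)·46/91 + (-20/11)·1 = -4177/2002 ≠ 1/2 ⇒ order 1.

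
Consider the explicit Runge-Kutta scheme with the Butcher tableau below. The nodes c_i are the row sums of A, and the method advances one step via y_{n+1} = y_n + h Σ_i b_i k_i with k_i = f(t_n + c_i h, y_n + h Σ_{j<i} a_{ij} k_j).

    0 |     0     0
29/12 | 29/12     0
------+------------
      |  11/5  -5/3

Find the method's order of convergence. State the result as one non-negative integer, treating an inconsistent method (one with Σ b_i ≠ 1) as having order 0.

b = (11/5, -5/3)
c = (0, 29/12)
Σ b_i: 11/5·1 + (-5/3)·1 = 8/15 ≠ 1 ⇒ order 0.

0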